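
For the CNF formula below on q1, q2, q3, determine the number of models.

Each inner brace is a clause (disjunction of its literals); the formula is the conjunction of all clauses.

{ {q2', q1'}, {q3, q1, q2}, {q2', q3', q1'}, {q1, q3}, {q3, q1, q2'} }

There are 2^3 = 8 truth assignments over (q1, q2, q3).
Split on q1. With q1 = 1, the clauses containing q1 are satisfied and q1' drops from the rest; 2 of the 2^2 = 4 assignments to the other variables satisfy what remains.
With q1 = 0, by the same count on the reduced clause set, 2 assignments work.
(One model: q1=F, q2=F, q3=T.)
Total: 2 + 2 = 4.

4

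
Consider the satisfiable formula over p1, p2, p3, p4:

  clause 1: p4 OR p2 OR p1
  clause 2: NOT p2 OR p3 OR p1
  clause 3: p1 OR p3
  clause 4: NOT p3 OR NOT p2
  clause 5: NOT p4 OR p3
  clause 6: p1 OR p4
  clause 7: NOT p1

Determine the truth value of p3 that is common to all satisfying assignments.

Suppose p3 = false.
(p1) alone gives p1 = true.
But (NOT p1) is also a unit clause — contradiction.
So every satisfying assignment has p3 = True.

True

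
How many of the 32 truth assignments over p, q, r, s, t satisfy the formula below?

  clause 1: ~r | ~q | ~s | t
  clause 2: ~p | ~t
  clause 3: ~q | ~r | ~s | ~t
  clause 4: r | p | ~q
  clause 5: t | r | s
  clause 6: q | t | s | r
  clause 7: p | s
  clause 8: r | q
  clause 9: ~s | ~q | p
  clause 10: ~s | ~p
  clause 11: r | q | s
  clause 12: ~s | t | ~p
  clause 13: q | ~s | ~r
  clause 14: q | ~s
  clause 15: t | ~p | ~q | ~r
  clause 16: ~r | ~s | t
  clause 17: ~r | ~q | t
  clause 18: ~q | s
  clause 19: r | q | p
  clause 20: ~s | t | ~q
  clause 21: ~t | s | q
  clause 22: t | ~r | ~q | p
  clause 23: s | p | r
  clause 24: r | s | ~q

There are 2^5 = 32 truth assignments over (p, q, r, s, t).
Split on t. With t = 1, the clauses containing t are satisfied and ~t drops from the rest; 0 of the 2^4 = 16 assignments to the other variables satisfy what remains.
With t = 0, by the same count on the reduced clause set, 1 assignment works.
(One model: p=T, q=F, r=T, s=F, t=F.)
Total: 0 + 1 = 1.

1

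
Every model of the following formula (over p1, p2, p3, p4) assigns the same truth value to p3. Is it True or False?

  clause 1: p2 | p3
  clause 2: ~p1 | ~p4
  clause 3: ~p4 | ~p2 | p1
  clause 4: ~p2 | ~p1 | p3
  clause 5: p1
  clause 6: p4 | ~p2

Suppose p3 = 0.
From the singleton clause (p2), p2 = 1.
From the singleton clause (~p1), p1 = 0.
Now (p1) is unsatisfied and unit — conflict.
So every satisfying assignment has p3 = True.

True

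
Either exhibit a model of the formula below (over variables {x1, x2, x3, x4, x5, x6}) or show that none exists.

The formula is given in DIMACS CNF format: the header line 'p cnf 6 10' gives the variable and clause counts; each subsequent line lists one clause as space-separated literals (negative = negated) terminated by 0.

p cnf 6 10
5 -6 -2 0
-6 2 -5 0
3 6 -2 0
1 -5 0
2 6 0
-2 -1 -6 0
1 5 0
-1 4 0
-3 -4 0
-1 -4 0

UNSATISFIABLE

Case x1 = True:
(x4) alone gives x4 = True.
That conflicts with the unit clause (¬x4).
Backtrack on x1: now try x1 = False.
(¬x5) alone gives x5 = False.
That conflicts with the unit clause (x5).
Both values of x1 lead to a conflict.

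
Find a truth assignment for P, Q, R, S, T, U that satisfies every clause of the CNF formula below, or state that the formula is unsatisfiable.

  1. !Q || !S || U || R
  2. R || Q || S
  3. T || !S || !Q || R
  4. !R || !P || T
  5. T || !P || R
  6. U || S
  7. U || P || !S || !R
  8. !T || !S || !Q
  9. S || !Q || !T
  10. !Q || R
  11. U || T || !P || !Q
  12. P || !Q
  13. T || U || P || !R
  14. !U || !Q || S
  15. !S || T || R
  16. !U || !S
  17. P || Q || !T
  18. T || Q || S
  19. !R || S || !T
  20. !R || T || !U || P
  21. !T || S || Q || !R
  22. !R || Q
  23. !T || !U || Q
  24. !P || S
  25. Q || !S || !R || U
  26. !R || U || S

P: true; Q: false; R: false; S: true; T: true; U: false

Case U = false:
The clause (S) is unit, so S = true.
Case Q = false:
The clause (!R) is unit, so R = false.
The clause (T) is unit, so T = true.
The clause (P) is unit, so P = true.
All clauses are satisfied.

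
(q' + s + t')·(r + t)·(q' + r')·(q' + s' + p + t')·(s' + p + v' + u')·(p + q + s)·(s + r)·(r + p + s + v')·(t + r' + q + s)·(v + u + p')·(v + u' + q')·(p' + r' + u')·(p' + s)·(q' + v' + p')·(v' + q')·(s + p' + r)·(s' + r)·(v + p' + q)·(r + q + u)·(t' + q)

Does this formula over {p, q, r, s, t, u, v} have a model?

Satisfiable

Suppose r = 1.
From the singleton clause (q'), q = 0.
From the singleton clause (t'), t = 0.
From the singleton clause (s), s = 1.
Suppose p = 0.
Suppose v = 0.
No clause remains; u is free.
A satisfying assignment: p=0; q=0; r=1; s=1; t=0; u=0; v=0.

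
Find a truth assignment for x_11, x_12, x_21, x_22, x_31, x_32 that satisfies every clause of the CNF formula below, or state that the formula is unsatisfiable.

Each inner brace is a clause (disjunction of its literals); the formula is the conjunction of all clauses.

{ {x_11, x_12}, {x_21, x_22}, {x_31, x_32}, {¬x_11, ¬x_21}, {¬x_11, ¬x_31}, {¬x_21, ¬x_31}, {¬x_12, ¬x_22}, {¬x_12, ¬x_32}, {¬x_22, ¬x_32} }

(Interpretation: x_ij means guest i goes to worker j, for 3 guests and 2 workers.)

UNSATISFIABLE

Suppose x_11 = True.
(¬x_21) alone gives x_21 = False.
(x_22) alone gives x_22 = True.
(¬x_31) alone gives x_31 = False.
(x_32) alone gives x_32 = True.
That conflicts with the unit clause (¬x_32).
Backtrack on x_11: now try x_11 = False.
(x_12) alone gives x_12 = True.
(¬x_22) alone gives x_22 = False.
(x_21) alone gives x_21 = True.
(¬x_31) alone gives x_31 = False.
(x_32) alone gives x_32 = True.
That conflicts with the unit clause (¬x_32).
Either choice for x_11 ends in contradiction.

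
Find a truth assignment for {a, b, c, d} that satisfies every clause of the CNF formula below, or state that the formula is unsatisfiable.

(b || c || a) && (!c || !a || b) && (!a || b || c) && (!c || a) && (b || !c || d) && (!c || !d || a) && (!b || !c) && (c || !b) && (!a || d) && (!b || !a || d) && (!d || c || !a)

UNSATISFIABLE

Case c = false:
(!b) alone gives b = false.
(a) alone gives a = true.
But (!a) is also a unit clause — contradiction.
That branch fails; take c = true instead.
(a) alone gives a = true.
(b) alone gives b = true.
But (!b) is also a unit clause — contradiction.
Both values of c lead to a conflict.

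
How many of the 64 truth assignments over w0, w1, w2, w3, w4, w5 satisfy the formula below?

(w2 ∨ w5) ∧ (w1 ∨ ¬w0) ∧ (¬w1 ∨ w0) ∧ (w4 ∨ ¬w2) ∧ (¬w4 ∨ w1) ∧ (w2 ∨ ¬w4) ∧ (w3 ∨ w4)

There are 2^6 = 64 truth assignments over (w0, w1, w2, w3, w4, w5).
Split on w4. With w4 = True, the clauses containing w4 are satisfied and ¬w4 drops from the rest; 4 of the 2^5 = 32 assignments to the other variables satisfy what remains.
With w4 = False, by the same count on the reduced clause set, 2 assignments work.
(One model: w0=F, w1=F, w2=F, w3=T, w4=F, w5=T.)
Total: 4 + 2 = 6.

6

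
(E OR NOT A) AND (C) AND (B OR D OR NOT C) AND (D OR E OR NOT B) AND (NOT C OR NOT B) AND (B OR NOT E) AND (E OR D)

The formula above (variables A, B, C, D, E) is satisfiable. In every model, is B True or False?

Suppose B = true.
From the singleton clause (C), C = true.
But (NOT C) is also a unit clause — contradiction.
So every satisfying assignment has B = False.

False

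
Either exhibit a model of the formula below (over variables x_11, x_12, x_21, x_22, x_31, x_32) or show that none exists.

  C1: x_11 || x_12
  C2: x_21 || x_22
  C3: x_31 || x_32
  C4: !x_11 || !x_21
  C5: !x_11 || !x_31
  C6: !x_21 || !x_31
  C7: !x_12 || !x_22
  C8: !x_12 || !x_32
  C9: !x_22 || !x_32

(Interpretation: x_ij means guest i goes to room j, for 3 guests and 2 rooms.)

UNSATISFIABLE

Case x_11 = true:
(!x_21) alone gives x_21 = false.
(x_22) alone gives x_22 = true.
(!x_31) alone gives x_31 = false.
(x_32) alone gives x_32 = true.
Now (!x_32) is unsatisfied and unit — conflict.
Undo x_11 and try x_11 = false.
(x_12) alone gives x_12 = true.
(!x_22) alone gives x_22 = false.
(x_21) alone gives x_21 = true.
(!x_31) alone gives x_31 = false.
(x_32) alone gives x_32 = true.
Now (!x_32) is unsatisfied and unit — conflict.
Both values of x_11 lead to a conflict.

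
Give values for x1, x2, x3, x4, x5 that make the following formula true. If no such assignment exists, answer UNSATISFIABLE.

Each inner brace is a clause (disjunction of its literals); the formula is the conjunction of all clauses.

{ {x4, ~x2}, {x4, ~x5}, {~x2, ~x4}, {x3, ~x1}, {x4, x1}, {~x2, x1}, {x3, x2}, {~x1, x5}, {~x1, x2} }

Suppose x4 = 1.
From the singleton clause (~x2), x2 = 0.
From the singleton clause (x3), x3 = 1.
From the singleton clause (~x1), x1 = 0.
All clauses hold; x5 can take either value.

x1=0,  x2=0,  x3=1,  x4=1,  x5=0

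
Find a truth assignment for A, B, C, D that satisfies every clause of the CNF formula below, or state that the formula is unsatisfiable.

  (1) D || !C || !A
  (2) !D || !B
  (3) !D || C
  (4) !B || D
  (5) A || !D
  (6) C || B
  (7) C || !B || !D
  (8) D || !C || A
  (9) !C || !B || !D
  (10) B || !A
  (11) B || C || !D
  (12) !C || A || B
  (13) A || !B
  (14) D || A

UNSATISFIABLE

Case D = false:
Unit clause (!B) forces B = false.
Unit clause (C) forces C = true.
Unit clause (!A) forces A = false.
Now (A) is unsatisfied and unit — conflict.
Backtrack on D: now try D = true.
Unit clause (!B) forces B = false.
Unit clause (C) forces C = true.
Unit clause (A) forces A = true.
Now (!A) is unsatisfied and unit — conflict.
Either choice for D ends in contradiction.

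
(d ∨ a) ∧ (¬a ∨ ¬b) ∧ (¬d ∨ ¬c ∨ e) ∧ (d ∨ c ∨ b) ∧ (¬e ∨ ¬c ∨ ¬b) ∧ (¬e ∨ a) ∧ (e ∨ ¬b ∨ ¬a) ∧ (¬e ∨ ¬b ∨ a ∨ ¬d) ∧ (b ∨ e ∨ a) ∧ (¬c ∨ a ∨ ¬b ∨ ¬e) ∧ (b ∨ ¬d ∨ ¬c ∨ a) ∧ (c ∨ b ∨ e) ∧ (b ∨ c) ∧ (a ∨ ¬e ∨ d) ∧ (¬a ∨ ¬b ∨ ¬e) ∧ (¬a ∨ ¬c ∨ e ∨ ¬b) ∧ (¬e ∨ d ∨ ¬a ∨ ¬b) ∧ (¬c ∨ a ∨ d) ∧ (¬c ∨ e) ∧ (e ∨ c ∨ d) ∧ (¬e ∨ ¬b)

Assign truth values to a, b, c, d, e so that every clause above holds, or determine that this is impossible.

a: False; b: True; c: False; d: True; e: False

Case d = True:
Case a = False:
Unit clause (¬e) forces e = False.
Unit clause (¬c) forces c = False.
Unit clause (b) forces b = True.
Every clause now holds.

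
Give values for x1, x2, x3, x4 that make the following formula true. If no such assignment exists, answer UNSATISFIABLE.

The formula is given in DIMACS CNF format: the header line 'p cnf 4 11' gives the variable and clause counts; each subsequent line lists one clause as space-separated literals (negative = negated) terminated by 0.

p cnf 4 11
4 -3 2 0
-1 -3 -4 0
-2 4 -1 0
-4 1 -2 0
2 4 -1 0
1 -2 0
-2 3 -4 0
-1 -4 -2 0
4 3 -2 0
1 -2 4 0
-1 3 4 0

Suppose x1 = False.
The clause (¬x2) is unit, so x2 = False.
Suppose x4 = False.
The clause (¬x3) is unit, so x3 = False.
Every clause now holds.

x1: False; x2: False; x3: False; x4: False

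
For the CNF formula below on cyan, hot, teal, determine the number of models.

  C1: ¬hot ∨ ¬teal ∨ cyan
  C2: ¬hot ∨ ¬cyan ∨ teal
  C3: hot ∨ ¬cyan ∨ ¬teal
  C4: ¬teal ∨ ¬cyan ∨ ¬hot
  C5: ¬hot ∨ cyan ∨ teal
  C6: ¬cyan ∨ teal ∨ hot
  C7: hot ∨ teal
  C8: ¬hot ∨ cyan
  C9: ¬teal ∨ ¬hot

1

There are 2^3 = 8 truth assignments over (cyan, hot, teal).
Check each against the 9 clauses (columns in the order cyan, hot, teal):
  F F F  ✗ fails (hot ∨ teal)
  F F T  ✓ satisfies all
  F T F  ✗ fails (¬hot ∨ cyan ∨ teal)
  F T T  ✗ fails (¬hot ∨ ¬teal ∨ cyan)
  T F F  ✗ fails (¬cyan ∨ teal ∨ hot)
  T F T  ✗ fails (hot ∨ ¬cyan ∨ ¬teal)
  T T F  ✗ fails (¬hot ∨ ¬cyan ∨ teal)
  T T T  ✗ fails (¬teal ∨ ¬cyan ∨ ¬hot)
1 of the 8 rows is a model.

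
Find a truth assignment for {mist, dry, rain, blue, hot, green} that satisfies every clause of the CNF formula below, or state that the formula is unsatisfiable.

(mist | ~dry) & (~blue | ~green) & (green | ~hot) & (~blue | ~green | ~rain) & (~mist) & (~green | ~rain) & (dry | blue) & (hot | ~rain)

mist ↦ 0; dry ↦ 0; rain ↦ 0; blue ↦ 1; hot ↦ 0; green ↦ 0

From the singleton clause (~mist), mist = 0.
From the singleton clause (~dry), dry = 0.
From the singleton clause (blue), blue = 1.
From the singleton clause (~green), green = 0.
From the singleton clause (~hot), hot = 0.
From the singleton clause (~rain), rain = 0.
All clauses are satisfied.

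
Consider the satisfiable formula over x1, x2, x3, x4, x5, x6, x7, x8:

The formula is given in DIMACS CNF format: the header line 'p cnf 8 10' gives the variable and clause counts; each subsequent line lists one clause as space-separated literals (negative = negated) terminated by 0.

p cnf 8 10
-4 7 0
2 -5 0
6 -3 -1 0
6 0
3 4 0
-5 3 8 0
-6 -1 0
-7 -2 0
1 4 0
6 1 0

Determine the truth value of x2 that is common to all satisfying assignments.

Suppose x2 = True.
From the singleton clause (x6), x6 = True.
From the singleton clause (¬x1), x1 = False.
From the singleton clause (¬x7), x7 = False.
From the singleton clause (¬x4), x4 = False.
But (x4) is also a unit clause — contradiction.
So every satisfying assignment has x2 = False.

False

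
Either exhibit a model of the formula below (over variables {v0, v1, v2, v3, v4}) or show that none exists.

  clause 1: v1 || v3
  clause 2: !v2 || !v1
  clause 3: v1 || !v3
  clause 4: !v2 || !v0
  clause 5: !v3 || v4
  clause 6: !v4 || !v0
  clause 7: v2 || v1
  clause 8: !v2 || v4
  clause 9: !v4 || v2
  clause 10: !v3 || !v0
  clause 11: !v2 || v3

v0: false,  v1: true,  v2: false,  v3: false,  v4: false

Suppose v1 = true.
The clause (!v2) is unit, so v2 = false.
The clause (!v4) is unit, so v4 = false.
The clause (!v3) is unit, so v3 = false.
Every clause is now satisfied; v0 is unconstrained.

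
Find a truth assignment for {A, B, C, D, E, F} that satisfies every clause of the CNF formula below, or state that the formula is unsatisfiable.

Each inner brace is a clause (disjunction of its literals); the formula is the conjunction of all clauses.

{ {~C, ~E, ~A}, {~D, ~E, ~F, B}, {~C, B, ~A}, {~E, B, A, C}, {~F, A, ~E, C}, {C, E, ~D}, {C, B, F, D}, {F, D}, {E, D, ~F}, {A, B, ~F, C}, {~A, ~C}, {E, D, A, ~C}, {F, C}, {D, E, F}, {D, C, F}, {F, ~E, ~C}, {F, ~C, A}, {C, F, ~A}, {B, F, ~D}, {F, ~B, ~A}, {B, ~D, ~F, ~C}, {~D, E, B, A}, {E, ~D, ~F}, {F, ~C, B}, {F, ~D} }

A ↦ 0; B ↦ 0; C ↦ 1; D ↦ 0; E ↦ 1; F ↦ 1

Branch on F: set F = 1.
Branch on E: set E = 1.
Branch on C: set C = 1.
Unit clause (~A) forces A = 0.
Branch on D: set D = 0.
Every clause is now satisfied; B is unconstrained.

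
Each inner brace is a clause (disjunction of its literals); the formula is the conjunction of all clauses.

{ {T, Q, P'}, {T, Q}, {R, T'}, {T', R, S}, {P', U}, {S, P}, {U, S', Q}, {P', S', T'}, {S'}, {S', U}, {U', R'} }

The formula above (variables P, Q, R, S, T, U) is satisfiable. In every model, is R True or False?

Suppose R = 1.
(S') alone gives S = 0.
(P) alone gives P = 1.
(U) alone gives U = 1.
But (U') is also a unit clause — contradiction.
So every satisfying assignment has R = False.

False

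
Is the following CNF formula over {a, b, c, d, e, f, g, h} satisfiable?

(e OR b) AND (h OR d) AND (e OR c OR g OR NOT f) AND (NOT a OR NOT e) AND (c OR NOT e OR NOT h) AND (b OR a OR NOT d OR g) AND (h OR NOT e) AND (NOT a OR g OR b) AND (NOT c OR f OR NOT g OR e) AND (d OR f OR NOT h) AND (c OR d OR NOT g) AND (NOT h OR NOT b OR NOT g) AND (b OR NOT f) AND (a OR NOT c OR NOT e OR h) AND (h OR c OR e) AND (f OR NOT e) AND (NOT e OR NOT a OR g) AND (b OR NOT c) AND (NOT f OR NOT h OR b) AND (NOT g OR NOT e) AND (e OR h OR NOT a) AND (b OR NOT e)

Yes

Suppose e = false.
The clause (b) is unit, so b = true.
Suppose h = true.
The clause (NOT g) is unit, so g = false.
Suppose c = true.
Suppose d = true.
All clauses hold; a, f can take either value.
A satisfying assignment: a=false, b=true, c=true, d=true, e=false, f=false, g=false, h=true.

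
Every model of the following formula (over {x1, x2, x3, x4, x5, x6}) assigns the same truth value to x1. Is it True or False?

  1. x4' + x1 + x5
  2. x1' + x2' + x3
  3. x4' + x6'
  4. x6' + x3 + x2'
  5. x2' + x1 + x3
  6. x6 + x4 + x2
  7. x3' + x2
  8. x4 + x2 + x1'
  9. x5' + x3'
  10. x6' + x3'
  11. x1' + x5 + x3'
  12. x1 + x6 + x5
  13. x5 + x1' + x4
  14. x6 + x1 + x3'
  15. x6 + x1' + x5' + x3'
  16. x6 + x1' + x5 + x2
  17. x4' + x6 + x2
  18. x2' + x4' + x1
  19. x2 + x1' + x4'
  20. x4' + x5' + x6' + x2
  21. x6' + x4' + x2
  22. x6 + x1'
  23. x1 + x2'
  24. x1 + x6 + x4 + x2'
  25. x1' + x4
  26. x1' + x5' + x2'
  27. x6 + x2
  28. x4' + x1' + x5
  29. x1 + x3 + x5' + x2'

False

Suppose x1 = 1.
(x6) alone gives x6 = 1.
(x4') alone gives x4 = 0.
That conflicts with the unit clause (x4).
So every satisfying assignment has x1 = False.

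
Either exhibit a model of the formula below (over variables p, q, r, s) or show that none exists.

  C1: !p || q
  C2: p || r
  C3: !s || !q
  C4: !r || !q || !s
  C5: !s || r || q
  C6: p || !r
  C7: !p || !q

UNSATISFIABLE

Branch on p: set p = false.
Unit clause (r) forces r = true.
That conflicts with the unit clause (!r).
That branch fails; take p = true instead.
Unit clause (q) forces q = true.
That conflicts with the unit clause (!q).
Both values of p lead to a conflict.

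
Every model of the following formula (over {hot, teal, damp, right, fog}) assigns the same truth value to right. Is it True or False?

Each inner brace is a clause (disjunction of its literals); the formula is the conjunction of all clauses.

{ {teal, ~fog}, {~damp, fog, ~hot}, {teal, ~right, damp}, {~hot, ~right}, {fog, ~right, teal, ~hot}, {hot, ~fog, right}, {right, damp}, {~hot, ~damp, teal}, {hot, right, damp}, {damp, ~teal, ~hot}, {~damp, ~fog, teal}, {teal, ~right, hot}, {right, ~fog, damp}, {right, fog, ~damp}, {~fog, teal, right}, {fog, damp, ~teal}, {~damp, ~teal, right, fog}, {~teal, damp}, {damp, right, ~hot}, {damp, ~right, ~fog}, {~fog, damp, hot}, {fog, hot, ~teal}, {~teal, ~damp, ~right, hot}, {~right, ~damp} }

Suppose right = 1.
Unit clause (~hot) forces hot = 0.
Unit clause (teal) forces teal = 1.
Unit clause (damp) forces damp = 1.
But (~damp) is also a unit clause — contradiction.
So every satisfying assignment has right = False.

False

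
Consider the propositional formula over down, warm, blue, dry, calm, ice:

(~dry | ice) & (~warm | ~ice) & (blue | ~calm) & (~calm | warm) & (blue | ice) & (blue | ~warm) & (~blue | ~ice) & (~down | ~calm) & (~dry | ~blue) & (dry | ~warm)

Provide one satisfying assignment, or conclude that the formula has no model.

down=1,  warm=0,  blue=0,  dry=0,  calm=0,  ice=1

Suppose dry = 0.
(~warm) alone gives warm = 0.
(~calm) alone gives calm = 0.
Suppose blue = 0.
(ice) alone gives ice = 1.
Every clause is now satisfied; down is unconstrained.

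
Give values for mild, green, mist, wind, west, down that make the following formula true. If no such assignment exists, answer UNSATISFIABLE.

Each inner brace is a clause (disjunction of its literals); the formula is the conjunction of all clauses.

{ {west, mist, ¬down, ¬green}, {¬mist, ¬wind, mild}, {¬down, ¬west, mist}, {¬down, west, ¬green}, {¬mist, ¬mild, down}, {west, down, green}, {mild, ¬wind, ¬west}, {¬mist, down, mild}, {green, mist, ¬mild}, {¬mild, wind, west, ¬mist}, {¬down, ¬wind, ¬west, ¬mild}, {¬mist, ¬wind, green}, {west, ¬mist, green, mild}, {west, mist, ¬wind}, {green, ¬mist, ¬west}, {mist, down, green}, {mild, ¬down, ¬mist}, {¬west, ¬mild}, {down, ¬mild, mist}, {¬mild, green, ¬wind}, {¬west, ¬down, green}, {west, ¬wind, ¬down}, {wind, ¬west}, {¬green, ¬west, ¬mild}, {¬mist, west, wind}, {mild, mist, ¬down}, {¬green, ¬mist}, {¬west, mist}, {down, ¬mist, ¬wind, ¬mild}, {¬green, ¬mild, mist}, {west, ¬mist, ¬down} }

mild: False, green: True, mist: False, wind: False, west: False, down: False

Branch on west: set west = False.
Branch on down: set down = False.
Unit clause (green) forces green = True.
Unit clause (¬mist) forces mist = False.
Unit clause (¬wind) forces wind = False.
Unit clause (¬mild) forces mild = False.
This assignment satisfies each clause.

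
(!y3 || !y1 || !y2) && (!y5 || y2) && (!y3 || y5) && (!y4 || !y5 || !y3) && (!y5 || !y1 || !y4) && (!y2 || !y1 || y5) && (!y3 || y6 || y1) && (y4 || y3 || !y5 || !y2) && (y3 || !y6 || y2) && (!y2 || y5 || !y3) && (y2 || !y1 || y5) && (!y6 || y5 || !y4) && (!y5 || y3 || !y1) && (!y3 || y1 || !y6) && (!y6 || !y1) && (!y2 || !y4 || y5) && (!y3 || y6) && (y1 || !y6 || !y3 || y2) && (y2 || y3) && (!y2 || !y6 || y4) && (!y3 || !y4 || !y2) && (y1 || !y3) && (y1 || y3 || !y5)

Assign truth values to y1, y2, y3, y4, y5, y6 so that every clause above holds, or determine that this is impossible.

Case y5 = false:
Unit clause (!y3) forces y3 = false.
Unit clause (y2) forces y2 = true.
Unit clause (!y1) forces y1 = false.
Unit clause (!y4) forces y4 = false.
Unit clause (!y6) forces y6 = false.
Every clause now holds.

y1 ↦ false, y2 ↦ true, y3 ↦ false, y4 ↦ false, y5 ↦ false, y6 ↦ false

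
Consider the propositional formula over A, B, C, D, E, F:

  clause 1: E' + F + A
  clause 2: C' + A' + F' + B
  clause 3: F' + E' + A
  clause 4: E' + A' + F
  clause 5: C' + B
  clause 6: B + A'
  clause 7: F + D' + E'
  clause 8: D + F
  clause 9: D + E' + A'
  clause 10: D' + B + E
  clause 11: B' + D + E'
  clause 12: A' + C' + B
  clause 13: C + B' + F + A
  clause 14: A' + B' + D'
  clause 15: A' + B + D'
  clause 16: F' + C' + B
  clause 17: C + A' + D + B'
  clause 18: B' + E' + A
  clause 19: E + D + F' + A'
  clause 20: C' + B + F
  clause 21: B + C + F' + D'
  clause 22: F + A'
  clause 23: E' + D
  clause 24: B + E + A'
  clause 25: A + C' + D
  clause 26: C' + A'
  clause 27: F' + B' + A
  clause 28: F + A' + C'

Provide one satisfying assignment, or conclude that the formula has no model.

Case C = 0:
Case B = 0:
(A') alone gives A = 0.
Case E = 0:
(D') alone gives D = 0.
(F) alone gives F = 1.
All clauses are satisfied.

A ↦ 0, B ↦ 0, C ↦ 0, D ↦ 0, E ↦ 0, F ↦ 1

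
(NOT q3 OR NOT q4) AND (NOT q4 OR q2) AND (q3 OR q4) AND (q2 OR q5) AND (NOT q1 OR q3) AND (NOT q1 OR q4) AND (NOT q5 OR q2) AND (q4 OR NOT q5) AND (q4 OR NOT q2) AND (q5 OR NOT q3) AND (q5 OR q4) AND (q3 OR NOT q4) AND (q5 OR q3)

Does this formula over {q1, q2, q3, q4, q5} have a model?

Suppose q3 = false.
The clause (q4) is unit, so q4 = true.
That conflicts with the unit clause (NOT q4).
That branch fails; take q3 = true instead.
The clause (NOT q4) is unit, so q4 = false.
The clause (NOT q1) is unit, so q1 = false.
The clause (NOT q5) is unit, so q5 = false.
That conflicts with the unit clause (q5).
Neither q3 = true nor q3 = false works.
No assignment satisfies every clause.

No, unsatisfiable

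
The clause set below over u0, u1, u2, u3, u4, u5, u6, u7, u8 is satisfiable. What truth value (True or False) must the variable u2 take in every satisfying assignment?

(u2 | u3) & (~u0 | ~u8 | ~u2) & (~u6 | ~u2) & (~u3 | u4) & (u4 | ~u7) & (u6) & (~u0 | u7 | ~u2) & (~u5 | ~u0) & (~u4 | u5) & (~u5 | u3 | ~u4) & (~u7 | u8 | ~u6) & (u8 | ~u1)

Suppose u2 = 1.
The clause (~u6) is unit, so u6 = 0.
But (u6) is also a unit clause — contradiction.
So every satisfying assignment has u2 = False.

False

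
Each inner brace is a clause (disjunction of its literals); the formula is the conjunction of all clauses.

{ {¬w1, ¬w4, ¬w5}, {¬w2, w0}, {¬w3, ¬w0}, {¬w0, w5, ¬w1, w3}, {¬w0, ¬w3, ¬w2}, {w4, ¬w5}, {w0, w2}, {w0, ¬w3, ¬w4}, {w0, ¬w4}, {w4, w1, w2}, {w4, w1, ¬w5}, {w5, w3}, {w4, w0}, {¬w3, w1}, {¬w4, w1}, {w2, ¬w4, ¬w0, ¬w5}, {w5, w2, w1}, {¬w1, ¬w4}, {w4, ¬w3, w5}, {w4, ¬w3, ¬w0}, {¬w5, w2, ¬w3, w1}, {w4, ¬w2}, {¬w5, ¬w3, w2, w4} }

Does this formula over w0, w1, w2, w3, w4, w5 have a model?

Branch on w2: set w2 = False.
From the singleton clause (w0), w0 = True.
From the singleton clause (¬w3), w3 = False.
From the singleton clause (w5), w5 = True.
From the singleton clause (w4), w4 = True.
That conflicts with the unit clause (¬w4).
So w2 must be the other value — set w2 = True.
From the singleton clause (w0), w0 = True.
From the singleton clause (¬w3), w3 = False.
From the singleton clause (w5), w5 = True.
From the singleton clause (w4), w4 = True.
From the singleton clause (¬w1), w1 = False.
That conflicts with the unit clause (w1).
Either choice for w2 ends in contradiction.
No assignment satisfies every clause.

Unsatisfiable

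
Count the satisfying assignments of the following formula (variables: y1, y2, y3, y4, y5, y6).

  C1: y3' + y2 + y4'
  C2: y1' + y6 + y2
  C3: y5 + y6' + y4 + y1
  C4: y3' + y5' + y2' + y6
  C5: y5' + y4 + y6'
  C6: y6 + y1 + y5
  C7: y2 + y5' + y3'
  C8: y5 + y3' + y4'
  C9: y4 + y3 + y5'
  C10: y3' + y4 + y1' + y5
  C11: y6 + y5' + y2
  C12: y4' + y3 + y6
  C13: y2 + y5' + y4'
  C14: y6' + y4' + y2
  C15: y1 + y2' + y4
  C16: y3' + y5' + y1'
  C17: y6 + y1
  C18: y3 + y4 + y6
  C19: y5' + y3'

There are 2^6 = 64 truth assignments over (y1, y2, y3, y4, y5, y6).
Split on y6. With y6 = 1, the clauses containing y6 are satisfied and y6' drops from the rest; 6 of the 2^5 = 32 assignments to the other variables satisfy what remains.
With y6 = 0, by the same count on the reduced clause set, 0 assignments work.
(One model: y1=F, y2=T, y3=F, y4=T, y5=F, y6=T.)
Total: 6 + 0 = 6.

6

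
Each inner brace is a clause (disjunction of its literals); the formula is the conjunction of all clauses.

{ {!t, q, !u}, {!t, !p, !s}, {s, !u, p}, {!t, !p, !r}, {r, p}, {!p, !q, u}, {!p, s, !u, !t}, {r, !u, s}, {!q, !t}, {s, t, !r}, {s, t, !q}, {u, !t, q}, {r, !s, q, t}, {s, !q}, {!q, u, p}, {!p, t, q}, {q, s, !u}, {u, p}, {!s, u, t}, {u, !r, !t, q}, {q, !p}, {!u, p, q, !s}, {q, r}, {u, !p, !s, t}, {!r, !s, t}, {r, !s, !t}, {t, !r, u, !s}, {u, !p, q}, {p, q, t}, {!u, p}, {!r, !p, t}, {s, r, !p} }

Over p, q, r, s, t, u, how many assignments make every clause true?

1

There are 2^6 = 64 truth assignments over (p, q, r, s, t, u).
Split on u. With u = true, the clauses containing u are satisfied and !u drops from the rest; 1 of the 2^5 = 32 assignments to the other variables satisfy what remains.
With u = false, by the same count on the reduced clause set, 0 assignments work.
Total: 1 + 0 = 1.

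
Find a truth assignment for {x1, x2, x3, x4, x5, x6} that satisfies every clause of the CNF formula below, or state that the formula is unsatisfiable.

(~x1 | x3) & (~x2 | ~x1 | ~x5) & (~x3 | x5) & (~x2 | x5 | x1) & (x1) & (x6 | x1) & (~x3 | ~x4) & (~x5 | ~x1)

UNSATISFIABLE

(x1) alone gives x1 = 1.
(x3) alone gives x3 = 1.
(x5) alone gives x5 = 1.
But (~x5) is also a unit clause — contradiction.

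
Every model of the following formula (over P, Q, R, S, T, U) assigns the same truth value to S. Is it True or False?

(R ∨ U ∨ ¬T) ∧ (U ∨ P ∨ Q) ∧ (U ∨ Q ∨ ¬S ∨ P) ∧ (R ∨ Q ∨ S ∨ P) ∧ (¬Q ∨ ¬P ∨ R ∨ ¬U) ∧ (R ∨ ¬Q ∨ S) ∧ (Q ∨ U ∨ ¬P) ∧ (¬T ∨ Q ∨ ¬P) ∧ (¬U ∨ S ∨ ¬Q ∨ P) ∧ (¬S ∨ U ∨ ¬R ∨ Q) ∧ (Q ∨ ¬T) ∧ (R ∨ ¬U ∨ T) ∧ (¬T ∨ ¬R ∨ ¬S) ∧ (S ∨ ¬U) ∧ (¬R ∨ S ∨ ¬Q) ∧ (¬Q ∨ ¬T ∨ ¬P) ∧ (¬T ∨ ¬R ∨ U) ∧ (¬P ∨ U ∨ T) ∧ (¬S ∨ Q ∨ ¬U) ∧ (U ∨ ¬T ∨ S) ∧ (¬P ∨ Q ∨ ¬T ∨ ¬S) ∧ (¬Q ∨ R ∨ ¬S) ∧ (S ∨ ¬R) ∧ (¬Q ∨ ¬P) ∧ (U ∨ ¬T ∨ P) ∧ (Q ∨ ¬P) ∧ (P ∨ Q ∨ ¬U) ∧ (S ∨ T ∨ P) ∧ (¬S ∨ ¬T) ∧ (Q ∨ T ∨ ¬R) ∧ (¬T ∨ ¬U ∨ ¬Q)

True

Suppose S = False.
From the singleton clause (¬U), U = False.
From the singleton clause (¬T), T = False.
From the singleton clause (¬P), P = False.
But (P) is also a unit clause — contradiction.
So every satisfying assignment has S = True.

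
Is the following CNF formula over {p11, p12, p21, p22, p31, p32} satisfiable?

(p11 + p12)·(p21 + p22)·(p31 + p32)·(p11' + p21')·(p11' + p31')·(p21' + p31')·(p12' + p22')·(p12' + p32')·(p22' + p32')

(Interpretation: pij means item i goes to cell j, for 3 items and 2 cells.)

Try p11 = 1.
Unit clause (p21') forces p21 = 0.
Unit clause (p22) forces p22 = 1.
Unit clause (p31') forces p31 = 0.
Unit clause (p32) forces p32 = 1.
That conflicts with the unit clause (p32').
That branch fails; take p11 = 0 instead.
Unit clause (p12) forces p12 = 1.
Unit clause (p22') forces p22 = 0.
Unit clause (p21) forces p21 = 1.
Unit clause (p31') forces p31 = 0.
Unit clause (p32) forces p32 = 1.
That conflicts with the unit clause (p32').
Both values of p11 lead to a conflict.
No assignment satisfies every clause.

Unsatisfiable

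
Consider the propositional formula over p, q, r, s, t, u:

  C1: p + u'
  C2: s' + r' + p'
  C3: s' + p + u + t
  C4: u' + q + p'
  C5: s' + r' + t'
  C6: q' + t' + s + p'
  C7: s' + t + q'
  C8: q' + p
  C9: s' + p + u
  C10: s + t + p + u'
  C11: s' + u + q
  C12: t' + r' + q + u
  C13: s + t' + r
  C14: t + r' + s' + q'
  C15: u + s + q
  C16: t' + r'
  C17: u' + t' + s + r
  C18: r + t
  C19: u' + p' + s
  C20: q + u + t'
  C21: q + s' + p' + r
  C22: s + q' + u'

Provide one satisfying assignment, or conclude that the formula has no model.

Suppose p = 1.
Suppose s = 0.
The clause (u') is unit, so u = 0.
The clause (q) is unit, so q = 1.
The clause (t') is unit, so t = 0.
The clause (r) is unit, so r = 1.
Every clause now holds.

p: 1; q: 1; r: 1; s: 0; t: 0; u: 0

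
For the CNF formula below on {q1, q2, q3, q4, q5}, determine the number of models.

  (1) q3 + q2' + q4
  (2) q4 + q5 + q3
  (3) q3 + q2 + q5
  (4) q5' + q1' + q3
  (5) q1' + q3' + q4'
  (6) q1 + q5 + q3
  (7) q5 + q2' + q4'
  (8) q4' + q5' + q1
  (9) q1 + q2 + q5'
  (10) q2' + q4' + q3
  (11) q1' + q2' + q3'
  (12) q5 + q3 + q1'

There are 2^5 = 32 truth assignments over (q1, q2, q3, q4, q5).
Split on q3. With q3 = 1, the clauses containing q3 are satisfied and q3' drops from the rest; 6 of the 2^4 = 16 assignments to the other variables satisfy what remains.
With q3 = 0, by the same count on the reduced clause set, 0 assignments work.
(One model: q1=F, q2=F, q3=T, q4=F, q5=F.)
Total: 6 + 0 = 6.

6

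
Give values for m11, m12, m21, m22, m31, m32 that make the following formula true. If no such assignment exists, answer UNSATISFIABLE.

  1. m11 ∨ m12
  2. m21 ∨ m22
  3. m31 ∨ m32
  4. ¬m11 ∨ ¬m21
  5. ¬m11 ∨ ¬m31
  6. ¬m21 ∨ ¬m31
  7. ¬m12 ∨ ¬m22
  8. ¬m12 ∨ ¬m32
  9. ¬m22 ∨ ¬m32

Suppose m11 = True.
Unit clause (¬m21) forces m21 = False.
Unit clause (m22) forces m22 = True.
Unit clause (¬m31) forces m31 = False.
Unit clause (m32) forces m32 = True.
That conflicts with the unit clause (¬m32).
So m11 must be the other value — set m11 = False.
Unit clause (m12) forces m12 = True.
Unit clause (¬m22) forces m22 = False.
Unit clause (m21) forces m21 = True.
Unit clause (¬m31) forces m31 = False.
Unit clause (m32) forces m32 = True.
That conflicts with the unit clause (¬m32).
Both values of m11 lead to a conflict.

UNSATISFIABLE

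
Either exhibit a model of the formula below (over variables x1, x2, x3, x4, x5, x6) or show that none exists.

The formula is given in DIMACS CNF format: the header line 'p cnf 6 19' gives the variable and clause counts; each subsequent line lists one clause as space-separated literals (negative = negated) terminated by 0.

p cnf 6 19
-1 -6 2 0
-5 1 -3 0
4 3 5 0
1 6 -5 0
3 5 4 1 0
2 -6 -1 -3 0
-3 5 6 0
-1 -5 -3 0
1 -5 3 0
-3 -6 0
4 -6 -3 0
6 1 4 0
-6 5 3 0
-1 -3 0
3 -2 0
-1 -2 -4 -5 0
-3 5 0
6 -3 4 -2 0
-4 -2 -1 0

Try x3 = False.
From the singleton clause (¬x2), x2 = False.
Try x1 = False.
From the singleton clause (¬x5), x5 = False.
From the singleton clause (x4), x4 = True.
From the singleton clause (¬x6), x6 = False.
Every clause now holds.

x1=False; x2=False; x3=False; x4=True; x5=False; x6=False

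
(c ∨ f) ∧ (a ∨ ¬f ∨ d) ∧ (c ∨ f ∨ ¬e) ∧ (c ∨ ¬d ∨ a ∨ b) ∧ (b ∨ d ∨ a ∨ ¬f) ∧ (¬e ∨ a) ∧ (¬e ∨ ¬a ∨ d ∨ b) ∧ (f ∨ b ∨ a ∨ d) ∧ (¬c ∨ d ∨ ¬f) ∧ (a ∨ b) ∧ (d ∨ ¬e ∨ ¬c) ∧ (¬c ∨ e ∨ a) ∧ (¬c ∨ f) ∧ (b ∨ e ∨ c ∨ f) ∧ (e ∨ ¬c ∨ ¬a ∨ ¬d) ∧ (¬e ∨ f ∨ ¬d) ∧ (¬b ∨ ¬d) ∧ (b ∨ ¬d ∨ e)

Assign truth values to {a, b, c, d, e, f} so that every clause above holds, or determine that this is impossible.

Suppose c = False.
From the singleton clause (f), f = True.
Suppose a = True.
Suppose b = True.
From the singleton clause (¬d), d = False.
Every clause is now satisfied; e is unconstrained.

a: True; b: True; c: False; d: False; e: False; f: True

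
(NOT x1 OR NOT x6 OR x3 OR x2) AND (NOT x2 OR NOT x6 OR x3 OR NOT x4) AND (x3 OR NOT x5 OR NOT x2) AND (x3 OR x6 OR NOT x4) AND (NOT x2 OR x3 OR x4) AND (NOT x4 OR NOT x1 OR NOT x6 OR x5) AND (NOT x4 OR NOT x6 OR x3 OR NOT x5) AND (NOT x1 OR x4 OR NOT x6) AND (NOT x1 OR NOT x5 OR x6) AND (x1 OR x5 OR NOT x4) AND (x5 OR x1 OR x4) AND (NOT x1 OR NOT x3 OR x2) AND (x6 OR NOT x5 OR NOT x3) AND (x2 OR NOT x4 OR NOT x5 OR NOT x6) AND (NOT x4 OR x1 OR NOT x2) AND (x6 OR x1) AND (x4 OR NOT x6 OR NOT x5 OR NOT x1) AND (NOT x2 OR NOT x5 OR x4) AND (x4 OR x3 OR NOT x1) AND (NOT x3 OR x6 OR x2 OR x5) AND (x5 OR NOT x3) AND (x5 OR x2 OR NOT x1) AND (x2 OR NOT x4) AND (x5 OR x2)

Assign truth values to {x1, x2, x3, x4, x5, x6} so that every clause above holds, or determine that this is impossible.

x1=true; x2=true; x3=true; x4=true; x5=true; x6=true

Branch on x6: set x6 = true.
Branch on x1: set x1 = true.
From the singleton clause (x4), x4 = true.
From the singleton clause (x5), x5 = true.
From the singleton clause (x3), x3 = true.
From the singleton clause (x2), x2 = true.
This assignment satisfies each clause.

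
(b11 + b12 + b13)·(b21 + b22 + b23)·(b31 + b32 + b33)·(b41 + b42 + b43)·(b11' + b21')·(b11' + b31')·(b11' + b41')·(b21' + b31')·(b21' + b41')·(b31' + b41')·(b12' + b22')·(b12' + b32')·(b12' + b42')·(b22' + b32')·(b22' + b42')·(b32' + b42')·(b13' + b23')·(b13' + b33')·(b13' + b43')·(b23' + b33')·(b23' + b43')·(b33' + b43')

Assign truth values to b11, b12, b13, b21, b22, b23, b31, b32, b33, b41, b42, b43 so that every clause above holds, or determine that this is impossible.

UNSATISFIABLE

Suppose b11 = 0.
Suppose b12 = 1.
Unit clause (b22') forces b22 = 0.
Unit clause (b32') forces b32 = 0.
Unit clause (b42') forces b42 = 0.
Suppose b21 = 1.
Unit clause (b31') forces b31 = 0.
Unit clause (b33) forces b33 = 1.
Unit clause (b41') forces b41 = 0.
Unit clause (b43) forces b43 = 1.
But (b43') is also a unit clause — contradiction.
That branch fails; take b21 = 0 instead.
Unit clause (b23) forces b23 = 1.
Unit clause (b13') forces b13 = 0.
Unit clause (b33') forces b33 = 0.
Unit clause (b31) forces b31 = 1.
Unit clause (b41') forces b41 = 0.
Unit clause (b43) forces b43 = 1.
But (b43') is also a unit clause — contradiction.
Both values of b21 lead to a conflict.
That branch fails; take b12 = 0 instead.
Unit clause (b13) forces b13 = 1.
Unit clause (b23') forces b23 = 0.
Unit clause (b33') forces b33 = 0.
Unit clause (b43') forces b43 = 0.
Suppose b21 = 1.
Unit clause (b31') forces b31 = 0.
Unit clause (b32) forces b32 = 1.
Unit clause (b41') forces b41 = 0.
Unit clause (b42) forces b42 = 1.
But (b42') is also a unit clause — contradiction.
That branch fails; take b21 = 0 instead.
Unit clause (b22) forces b22 = 1.
Unit clause (b32') forces b32 = 0.
Unit clause (b31) forces b31 = 1.
Unit clause (b41') forces b41 = 0.
Unit clause (b42) forces b42 = 1.
But (b42') is also a unit clause — contradiction.
Both values of b21 lead to a conflict.
Both values of b12 lead to a conflict.
That branch fails; take b11 = 1 instead.
Unit clause (b21') forces b21 = 0.
Unit clause (b31') forces b31 = 0.
Unit clause (b41') forces b41 = 0.
Suppose b22 = 1.
Unit clause (b12') forces b12 = 0.
Unit clause (b32') forces b32 = 0.
Unit clause (b33) forces b33 = 1.
Unit clause (b42') forces b42 = 0.
Unit clause (b43) forces b43 = 1.
But (b43') is also a unit clause — contradiction.
That branch fails; take b22 = 0 instead.
Unit clause (b23) forces b23 = 1.
Unit clause (b13') forces b13 = 0.
Unit clause (b33') forces b33 = 0.
Unit clause (b32) forces b32 = 1.
Unit clause (b12') forces b12 = 0.
Unit clause (b42') forces b42 = 0.
Unit clause (b43) forces b43 = 1.
But (b43') is also a unit clause — contradiction.
Both values of b22 lead to a conflict.
Both values of b11 lead to a conflict.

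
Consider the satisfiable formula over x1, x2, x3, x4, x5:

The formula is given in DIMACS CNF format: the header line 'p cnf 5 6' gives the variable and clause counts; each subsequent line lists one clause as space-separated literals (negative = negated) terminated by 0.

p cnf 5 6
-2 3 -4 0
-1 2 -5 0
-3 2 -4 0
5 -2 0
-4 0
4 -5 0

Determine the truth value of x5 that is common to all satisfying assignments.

False

Suppose x5 = True.
The clause (¬x4) is unit, so x4 = False.
That conflicts with the unit clause (x4).
So every satisfying assignment has x5 = False.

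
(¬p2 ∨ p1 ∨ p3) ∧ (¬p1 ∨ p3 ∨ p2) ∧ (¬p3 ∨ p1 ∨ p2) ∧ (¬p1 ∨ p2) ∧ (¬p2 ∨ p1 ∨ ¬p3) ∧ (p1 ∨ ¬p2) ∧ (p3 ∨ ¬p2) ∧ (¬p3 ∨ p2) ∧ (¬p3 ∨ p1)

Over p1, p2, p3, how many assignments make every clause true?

There are 2^3 = 8 truth assignments over (p1, p2, p3).
Check each against the 9 clauses (columns in the order p1, p2, p3):
  F F F  ✓ satisfies all
  F F T  ✗ fails (¬p3 ∨ p1 ∨ p2)
  F T F  ✗ fails (¬p2 ∨ p1 ∨ p3)
  F T T  ✗ fails (¬p2 ∨ p1 ∨ ¬p3)
  T F F  ✗ fails (¬p1 ∨ p3 ∨ p2)
  T F T  ✗ fails (¬p1 ∨ p2)
  T T F  ✗ fails (p3 ∨ ¬p2)
  T T T  ✓ satisfies all
2 of the 8 rows are models.

2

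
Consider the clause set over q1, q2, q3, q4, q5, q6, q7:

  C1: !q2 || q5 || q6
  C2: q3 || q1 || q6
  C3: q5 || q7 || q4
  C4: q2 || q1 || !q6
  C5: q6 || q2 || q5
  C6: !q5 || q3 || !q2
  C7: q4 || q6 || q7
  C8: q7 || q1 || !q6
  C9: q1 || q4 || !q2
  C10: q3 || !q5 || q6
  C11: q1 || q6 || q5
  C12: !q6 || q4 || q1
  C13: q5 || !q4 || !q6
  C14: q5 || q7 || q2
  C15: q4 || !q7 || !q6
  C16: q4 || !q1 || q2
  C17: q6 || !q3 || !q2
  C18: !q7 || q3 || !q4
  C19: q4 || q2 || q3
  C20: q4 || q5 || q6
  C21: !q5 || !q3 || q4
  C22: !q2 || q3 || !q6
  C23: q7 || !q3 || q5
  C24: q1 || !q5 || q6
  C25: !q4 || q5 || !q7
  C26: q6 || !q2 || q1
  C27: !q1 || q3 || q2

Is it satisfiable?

Suppose q2 = true.
Suppose q5 = true.
Unit clause (q3) forces q3 = true.
Unit clause (q6) forces q6 = true.
Unit clause (q4) forces q4 = true.
Suppose q7 = true.
No clause remains; q1 is free.
A satisfying assignment: q1: false, q2: true, q3: true, q4: true, q5: true, q6: true, q7: true.

Satisfiable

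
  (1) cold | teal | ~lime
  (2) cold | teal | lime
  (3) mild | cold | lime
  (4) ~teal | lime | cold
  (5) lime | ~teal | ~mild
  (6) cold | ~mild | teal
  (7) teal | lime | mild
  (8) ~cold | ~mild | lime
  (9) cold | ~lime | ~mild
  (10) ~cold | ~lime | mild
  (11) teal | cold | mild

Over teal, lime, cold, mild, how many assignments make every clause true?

4

There are 2^4 = 16 truth assignments over (teal, lime, cold, mild).
Check each against the 11 clauses (columns in the order teal, lime, cold, mild):
  F F F F  ✗ fails (cold | teal | lime)
  F F F T  ✗ fails (cold | teal | lime)
  F F T F  ✗ fails (teal | lime | mild)
  F F T T  ✗ fails (~cold | ~mild | lime)
  F T F F  ✗ fails (cold | teal | ~lime)
  F T F T  ✗ fails (cold | teal | ~lime)
  F T T F  ✗ fails (~cold | ~lime | mild)
  F T T T  ✓ satisfies all
  T F F F  ✗ fails (mild | cold | lime)
  T F F T  ✗ fails (~teal | lime | cold)
  T F T F  ✓ satisfies all
  T F T T  ✗ fails (lime | ~teal | ~mild)
  T T F F  ✓ satisfies all
  T T F T  ✗ fails (cold | ~lime | ~mild)
  T T T F  ✗ fails (~cold | ~lime | mild)
  T T T T  ✓ satisfies all
4 of the 16 rows are models.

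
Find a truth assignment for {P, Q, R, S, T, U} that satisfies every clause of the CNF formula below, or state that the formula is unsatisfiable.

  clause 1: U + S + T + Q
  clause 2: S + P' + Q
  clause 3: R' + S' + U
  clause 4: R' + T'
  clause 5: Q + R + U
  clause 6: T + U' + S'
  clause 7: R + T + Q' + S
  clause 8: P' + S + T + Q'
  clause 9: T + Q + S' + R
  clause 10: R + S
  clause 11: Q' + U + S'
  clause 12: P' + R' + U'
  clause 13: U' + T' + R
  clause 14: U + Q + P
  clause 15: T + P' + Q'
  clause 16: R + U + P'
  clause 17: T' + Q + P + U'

P ↦ 0,  Q ↦ 0,  R ↦ 1,  S ↦ 0,  T ↦ 0,  U ↦ 1

Branch on R: set R = 1.
From the singleton clause (T'), T = 0.
Branch on S: set S = 0.
Branch on U: set U = 1.
From the singleton clause (P'), P = 0.
Every clause is now satisfied; Q is unconstrained.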